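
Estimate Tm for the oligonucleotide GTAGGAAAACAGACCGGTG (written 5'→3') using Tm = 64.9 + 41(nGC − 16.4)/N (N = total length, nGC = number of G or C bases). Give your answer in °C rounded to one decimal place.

51.1°C

Base counts: A=7, T=2, G=7, C=3; G+C = 10, N = 19.
Tm = 64.9 + 41·(10 − 16.4)/19 = 64.9 + -262.40/19 = 51.1°C.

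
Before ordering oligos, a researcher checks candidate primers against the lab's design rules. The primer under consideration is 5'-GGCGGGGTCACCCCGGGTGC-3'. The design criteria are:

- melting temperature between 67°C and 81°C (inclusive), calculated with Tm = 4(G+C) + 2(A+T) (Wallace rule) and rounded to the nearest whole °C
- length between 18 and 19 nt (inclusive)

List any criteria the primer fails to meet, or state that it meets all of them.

Base counts: A=1, T=2, G=10, C=7 (length 20).
Tm: Tm = 2·3 + 4·17 = 74°C ✓
length: length 20, outside 18–19 ✗

Fails: length.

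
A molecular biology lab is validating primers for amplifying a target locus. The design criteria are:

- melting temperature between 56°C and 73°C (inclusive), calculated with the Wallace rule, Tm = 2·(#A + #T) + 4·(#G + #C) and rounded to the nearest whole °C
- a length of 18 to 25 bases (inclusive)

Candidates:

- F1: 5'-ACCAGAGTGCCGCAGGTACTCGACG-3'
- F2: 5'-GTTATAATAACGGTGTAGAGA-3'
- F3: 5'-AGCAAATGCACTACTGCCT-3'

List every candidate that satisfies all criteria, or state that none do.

F2 and F3.

F1 (25 nt, A=6 T=3 G=8 C=8): Tm = 2·9 + 4·16 = 82°C, outside 56–73°C ✗; length 25 ✓ — fails.
F2 (21 nt, A=8 T=6 G=6 C=1): Tm = 2·14 + 4·7 = 56°C ✓; length 21 ✓ — passes.
F3 (19 nt, A=6 T=4 G=3 C=6): Tm = 2·10 + 4·9 = 56°C ✓; length 19 ✓ — passes.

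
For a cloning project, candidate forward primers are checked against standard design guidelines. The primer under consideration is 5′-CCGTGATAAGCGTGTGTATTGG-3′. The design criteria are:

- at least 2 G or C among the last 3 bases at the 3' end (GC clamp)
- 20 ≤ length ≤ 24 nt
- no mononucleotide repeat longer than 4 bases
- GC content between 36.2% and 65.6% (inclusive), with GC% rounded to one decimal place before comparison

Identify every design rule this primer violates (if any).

Base counts: A=4, T=7, G=8, C=3 (length 22).
GC clamp: 3' end TGG has 2 G/C ✓
length: length 22 ✓
homopolymer run: longest run = 2 ✓
GC content: GC 11/22 = 50.0% ✓

Meets all criteria.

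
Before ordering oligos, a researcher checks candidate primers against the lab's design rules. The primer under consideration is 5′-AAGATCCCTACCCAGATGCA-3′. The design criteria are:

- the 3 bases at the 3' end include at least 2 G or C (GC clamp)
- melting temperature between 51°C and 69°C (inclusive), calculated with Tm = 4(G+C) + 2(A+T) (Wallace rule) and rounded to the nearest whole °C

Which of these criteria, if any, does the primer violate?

Base counts: A=7, T=3, G=3, C=7 (length 20).
GC clamp: 3' end GCA has 2 G/C ✓
Tm: Tm = 2·10 + 4·10 = 60°C ✓

Meets all criteria.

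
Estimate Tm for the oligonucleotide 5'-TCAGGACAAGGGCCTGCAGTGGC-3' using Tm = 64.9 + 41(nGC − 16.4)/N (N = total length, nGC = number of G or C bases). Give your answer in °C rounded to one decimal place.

Base counts: A=5, T=3, G=9, C=6; G+C = 15, N = 23.
Tm = 64.9 + 41·(15 − 16.4)/23 = 64.9 + -57.40/23 = 62.4°C.

62.4°C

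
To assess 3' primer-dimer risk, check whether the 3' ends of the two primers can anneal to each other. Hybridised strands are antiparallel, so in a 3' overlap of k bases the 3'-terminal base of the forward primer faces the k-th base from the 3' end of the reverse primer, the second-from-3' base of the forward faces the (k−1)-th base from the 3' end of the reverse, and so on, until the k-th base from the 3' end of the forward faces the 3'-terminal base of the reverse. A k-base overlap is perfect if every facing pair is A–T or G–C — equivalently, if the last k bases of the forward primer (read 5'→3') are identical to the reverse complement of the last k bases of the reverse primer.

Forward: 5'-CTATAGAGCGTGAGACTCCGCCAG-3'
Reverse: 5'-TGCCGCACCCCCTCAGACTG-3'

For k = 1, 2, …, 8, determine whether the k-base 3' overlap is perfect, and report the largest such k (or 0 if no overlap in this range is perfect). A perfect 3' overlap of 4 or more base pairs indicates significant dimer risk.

Last 8 bases (5'→3') — forward …TCCGCCAG, reverse …TCAGACTG.
Reverse complement of the reverse primer's last 8 bases: CAGTCTGA; its first k bases are the reverse complement of the reverse primer's last k bases, so a perfect k-base overlap needs the forward primer's last k bases to equal them.
Comparing (forward last k vs required): k=1: G vs C ✗; k=2: AG vs CA ✗; k=3: CAG vs CAG ✓; k=4: CCAG vs CAGT ✗; k=5: GCCAG vs CAGTC ✗; k=6: CGCCAG vs CAGTCT ✗; k=7: CCGCCAG vs CAGTCTG ✗; k=8: TCCGCCAG vs CAGTCTGA ✗.
Only k = 3 is perfect, so the longest perfect 3' overlap is 3.

Longest perfect overlap: 3 complementary base pairs; below the dimer-risk threshold (threshold 4).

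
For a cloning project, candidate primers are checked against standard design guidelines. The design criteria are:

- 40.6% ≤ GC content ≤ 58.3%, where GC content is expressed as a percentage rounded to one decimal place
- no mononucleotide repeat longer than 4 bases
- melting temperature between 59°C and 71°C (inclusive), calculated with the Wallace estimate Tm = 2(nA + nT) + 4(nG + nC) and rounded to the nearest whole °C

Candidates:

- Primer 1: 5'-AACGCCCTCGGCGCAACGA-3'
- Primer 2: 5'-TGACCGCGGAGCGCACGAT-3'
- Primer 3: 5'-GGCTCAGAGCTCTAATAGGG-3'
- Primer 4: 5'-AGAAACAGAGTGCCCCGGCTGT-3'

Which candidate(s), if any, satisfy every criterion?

Primer 3 only.

Primer 1 (19 nt, A=5 T=1 G=5 C=8): GC 13/19 = 68.4%, outside 40.6–58.3% ✗; longest run = 3 ✓; Tm = 2·6 + 4·13 = 64°C ✓ — fails.
Primer 2 (19 nt, A=4 T=2 G=7 C=6): GC 13/19 = 68.4%, outside 40.6–58.3% ✗; longest run = 2 ✓; Tm = 2·6 + 4·13 = 64°C ✓ — fails.
Primer 3 (20 nt, A=5 T=4 G=7 C=4): GC 11/20 = 55.0% ✓; longest run = 3 ✓; Tm = 2·9 + 4·11 = 62°C ✓ — passes.
Primer 4 (22 nt, A=6 T=3 G=7 C=6): GC 13/22 = 59.1%, outside 40.6–58.3% ✗; longest run = 4 ✓; Tm = 2·9 + 4·13 = 70°C ✓ — fails.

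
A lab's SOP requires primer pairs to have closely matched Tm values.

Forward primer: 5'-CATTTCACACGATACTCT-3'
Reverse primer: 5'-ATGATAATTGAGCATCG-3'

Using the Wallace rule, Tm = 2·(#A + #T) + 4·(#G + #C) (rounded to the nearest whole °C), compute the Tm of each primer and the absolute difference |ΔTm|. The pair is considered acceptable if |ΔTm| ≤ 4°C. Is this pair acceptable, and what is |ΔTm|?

|ΔTm| = 4°C; the pair is acceptable.

Forward: A=5 T=6 G=1 C=6 → Tm = 2·11 + 4·7 = 50°C.
Reverse: A=6 T=5 G=4 C=2 → Tm = 2·11 + 4·6 = 46°C.
|ΔTm| = |50 − 46| = 4°C, ≤ 4°C.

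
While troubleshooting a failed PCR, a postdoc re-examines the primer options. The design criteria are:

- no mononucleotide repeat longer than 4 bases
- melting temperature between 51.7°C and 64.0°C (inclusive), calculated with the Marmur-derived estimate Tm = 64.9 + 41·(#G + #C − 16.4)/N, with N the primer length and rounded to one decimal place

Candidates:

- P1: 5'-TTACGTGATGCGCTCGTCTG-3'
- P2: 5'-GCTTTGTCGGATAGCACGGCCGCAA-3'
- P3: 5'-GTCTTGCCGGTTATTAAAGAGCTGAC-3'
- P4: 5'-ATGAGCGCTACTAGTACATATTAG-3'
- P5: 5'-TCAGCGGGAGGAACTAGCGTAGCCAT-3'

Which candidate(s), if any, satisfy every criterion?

P1, P2, P3, P4 and P5.

P1 (20 nt, A=2 T=7 G=6 C=5): longest run = 2 ✓; Tm = 64.9 + 41·(11 − 16.4)/20 = 53.8°C ✓ — passes.
P2 (25 nt, A=5 T=5 G=8 C=7): longest run = 3 ✓; Tm = 64.9 + 41·(15 − 16.4)/25 = 62.6°C ✓ — passes.
P3 (26 nt, A=6 T=8 G=7 C=5): longest run = 3 ✓; Tm = 64.9 + 41·(12 − 16.4)/26 = 58.0°C ✓ — passes.
P4 (24 nt, A=8 T=7 G=5 C=4): longest run = 2 ✓; Tm = 64.9 + 41·(9 − 16.4)/24 = 52.3°C ✓ — passes.
P5 (26 nt, A=7 T=4 G=9 C=6): longest run = 3 ✓; Tm = 64.9 + 41·(15 − 16.4)/26 = 62.7°C ✓ — passes.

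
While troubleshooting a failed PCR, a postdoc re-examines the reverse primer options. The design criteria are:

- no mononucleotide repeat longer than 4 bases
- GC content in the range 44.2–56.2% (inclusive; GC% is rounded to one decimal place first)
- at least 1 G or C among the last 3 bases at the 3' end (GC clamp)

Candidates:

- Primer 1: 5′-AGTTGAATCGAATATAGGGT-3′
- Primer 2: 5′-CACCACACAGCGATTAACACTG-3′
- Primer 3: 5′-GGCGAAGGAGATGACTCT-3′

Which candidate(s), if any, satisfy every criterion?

Primer 2 and Primer 3.

Primer 1 (20 nt, A=7 T=6 G=6 C=1): longest run = 3 ✓; GC 7/20 = 35.0%, outside 44.2–56.2% ✗; 3' end GGT has 2 G/C ✓ — fails.
Primer 2 (22 nt, A=8 T=3 G=3 C=8): longest run = 2 ✓; GC 11/22 = 50.0% ✓; 3' end CTG has 2 G/C ✓ — passes.
Primer 3 (18 nt, A=5 T=3 G=7 C=3): longest run = 2 ✓; GC 10/18 = 55.6% ✓; 3' end TCT has 1 G/C ✓ — passes.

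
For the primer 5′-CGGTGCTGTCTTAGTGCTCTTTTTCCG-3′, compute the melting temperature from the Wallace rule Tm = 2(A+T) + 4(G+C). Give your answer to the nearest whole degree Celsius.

82°C

Base counts: A=1, T=12, G=7, C=7 (length 27).
Tm = 2·(1+12) + 4·(7+7) = 2·13 + 4·14 = 26 + 56 = 82°C.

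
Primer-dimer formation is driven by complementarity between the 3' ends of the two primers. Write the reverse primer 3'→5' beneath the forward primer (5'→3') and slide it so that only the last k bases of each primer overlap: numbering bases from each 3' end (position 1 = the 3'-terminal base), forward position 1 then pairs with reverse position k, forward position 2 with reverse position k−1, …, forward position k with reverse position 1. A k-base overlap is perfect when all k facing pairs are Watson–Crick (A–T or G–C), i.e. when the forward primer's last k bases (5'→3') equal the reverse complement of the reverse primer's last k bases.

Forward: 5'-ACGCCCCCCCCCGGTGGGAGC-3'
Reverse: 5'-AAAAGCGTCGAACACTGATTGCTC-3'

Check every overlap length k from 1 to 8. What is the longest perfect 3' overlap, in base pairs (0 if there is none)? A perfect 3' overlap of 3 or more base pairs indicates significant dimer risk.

Last 8 bases (5'→3') — forward …GTGGGAGC, reverse …GATTGCTC.
Reverse complement of the reverse primer's last 8 bases: GAGCAATC; its first k bases are the reverse complement of the reverse primer's last k bases, so a perfect k-base overlap needs the forward primer's last k bases to equal them.
Comparing (forward last k vs required): k=1: C vs G ✗; k=2: GC vs GA ✗; k=3: AGC vs GAG ✗; k=4: GAGC vs GAGC ✓; k=5: GGAGC vs GAGCA ✗; k=6: GGGAGC vs GAGCAA ✗; k=7: TGGGAGC vs GAGCAAT ✗; k=8: GTGGGAGC vs GAGCAATC ✗.
Only k = 4 is perfect, so the longest perfect 3' overlap is 4.

Longest perfect overlap: 4 complementary base pairs; significant dimer risk (threshold 3).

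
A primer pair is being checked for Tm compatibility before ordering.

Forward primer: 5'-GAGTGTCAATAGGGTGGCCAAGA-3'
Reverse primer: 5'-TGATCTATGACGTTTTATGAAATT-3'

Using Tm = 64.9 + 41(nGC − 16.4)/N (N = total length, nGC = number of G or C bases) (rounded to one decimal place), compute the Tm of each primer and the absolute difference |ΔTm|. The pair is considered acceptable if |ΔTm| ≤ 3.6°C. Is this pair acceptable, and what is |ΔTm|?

|ΔTm| = 10.0°C; the pair is not acceptable.

Forward: G+C = 12, N = 23 → Tm = 64.9 + 41·(12 − 16.4)/23 = 57.1°C.
Reverse: G+C = 6, N = 24 → Tm = 64.9 + 41·(6 − 16.4)/24 = 47.1°C.
|ΔTm| = |57.1 − 47.1| = 10.0°C, > 3.6°C.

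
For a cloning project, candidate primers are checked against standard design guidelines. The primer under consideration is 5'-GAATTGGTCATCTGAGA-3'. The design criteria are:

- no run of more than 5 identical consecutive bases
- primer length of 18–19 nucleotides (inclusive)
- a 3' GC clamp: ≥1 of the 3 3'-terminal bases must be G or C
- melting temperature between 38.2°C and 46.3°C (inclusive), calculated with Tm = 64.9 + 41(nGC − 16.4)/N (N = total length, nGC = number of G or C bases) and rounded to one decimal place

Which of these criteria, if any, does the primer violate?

Fails: length.

Base counts: A=5, T=5, G=5, C=2 (length 17).
homopolymer run: longest run = 2 ✓
length: length 17, outside 18–19 ✗
GC clamp: 3' end AGA has 1 G/C ✓
Tm: Tm = 64.9 + 41·(7 − 16.4)/17 = 42.2°C ✓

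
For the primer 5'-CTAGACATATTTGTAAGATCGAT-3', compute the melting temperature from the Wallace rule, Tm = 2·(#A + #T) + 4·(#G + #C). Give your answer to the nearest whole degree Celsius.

60°C

Base counts: A=8, T=8, G=4, C=3 (length 23).
Tm = 2·(8+8) + 4·(4+3) = 2·16 + 4·7 = 32 + 28 = 60°C.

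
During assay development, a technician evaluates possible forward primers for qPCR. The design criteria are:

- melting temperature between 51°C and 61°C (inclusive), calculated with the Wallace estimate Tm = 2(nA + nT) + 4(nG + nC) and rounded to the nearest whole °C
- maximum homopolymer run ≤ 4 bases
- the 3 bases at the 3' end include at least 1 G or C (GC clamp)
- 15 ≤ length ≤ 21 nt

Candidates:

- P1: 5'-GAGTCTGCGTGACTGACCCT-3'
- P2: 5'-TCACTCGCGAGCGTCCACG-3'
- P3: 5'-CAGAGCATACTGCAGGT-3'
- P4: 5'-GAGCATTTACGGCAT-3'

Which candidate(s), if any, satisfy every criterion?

P1 (20 nt, A=3 T=5 G=6 C=6): Tm = 2·8 + 4·12 = 64°C, outside 51–61°C ✗; longest run = 3 ✓; 3' end CCT has 2 G/C ✓; length 20 ✓ — fails.
P2 (19 nt, A=3 T=3 G=5 C=8): Tm = 2·6 + 4·13 = 64°C, outside 51–61°C ✗; longest run = 2 ✓; 3' end ACG has 2 G/C ✓; length 19 ✓ — fails.
P3 (17 nt, A=5 T=3 G=5 C=4): Tm = 2·8 + 4·9 = 52°C ✓; longest run = 2 ✓; 3' end GGT has 2 G/C ✓; length 17 ✓ — passes.
P4 (15 nt, A=4 T=4 G=4 C=3): Tm = 2·8 + 4·7 = 44°C, outside 51–61°C ✗; longest run = 3 ✓; 3' end CAT has 1 G/C ✓; length 15 ✓ — fails.

P3 only.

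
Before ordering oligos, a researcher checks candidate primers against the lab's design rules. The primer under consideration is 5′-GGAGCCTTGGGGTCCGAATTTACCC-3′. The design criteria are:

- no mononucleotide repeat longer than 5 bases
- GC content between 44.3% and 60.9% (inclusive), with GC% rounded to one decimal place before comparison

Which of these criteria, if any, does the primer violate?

Meets all criteria.

Base counts: A=4, T=6, G=8, C=7 (length 25).
homopolymer run: longest run = 4 ✓
GC content: GC 15/25 = 60.0% ✓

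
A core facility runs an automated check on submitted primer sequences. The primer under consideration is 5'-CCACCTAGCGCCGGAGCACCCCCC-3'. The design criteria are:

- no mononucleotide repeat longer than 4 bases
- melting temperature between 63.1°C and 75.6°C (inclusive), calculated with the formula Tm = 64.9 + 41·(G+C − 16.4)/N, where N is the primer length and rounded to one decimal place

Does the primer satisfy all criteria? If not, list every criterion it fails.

Fails: homopolymer run.

Base counts: A=4, T=1, G=5, C=14 (length 24).
homopolymer run: longest run = 6, exceeds 4 ✗
Tm: Tm = 64.9 + 41·(19 − 16.4)/24 = 69.3°C ✓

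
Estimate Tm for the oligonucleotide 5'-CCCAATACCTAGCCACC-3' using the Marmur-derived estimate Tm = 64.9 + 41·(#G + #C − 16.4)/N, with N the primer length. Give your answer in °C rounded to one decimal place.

Base counts: A=5, T=2, G=1, C=9; G+C = 10, N = 17.
Tm = 64.9 + 41·(10 − 16.4)/17 = 64.9 + -262.40/17 = 49.5°C.

49.5°C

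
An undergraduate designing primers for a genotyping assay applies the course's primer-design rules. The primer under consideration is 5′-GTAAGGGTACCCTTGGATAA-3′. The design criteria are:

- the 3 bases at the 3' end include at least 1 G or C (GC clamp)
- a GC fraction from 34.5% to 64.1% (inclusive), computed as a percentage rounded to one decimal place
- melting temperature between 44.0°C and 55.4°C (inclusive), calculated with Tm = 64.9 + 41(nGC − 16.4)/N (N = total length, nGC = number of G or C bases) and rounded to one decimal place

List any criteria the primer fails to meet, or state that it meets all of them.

Fails: GC clamp.

Base counts: A=6, T=5, G=6, C=3 (length 20).
GC clamp: 3' end TAA has 0 G/C, need ≥1 ✗
GC content: GC 9/20 = 45.0% ✓
Tm: Tm = 64.9 + 41·(9 − 16.4)/20 = 49.7°C ✓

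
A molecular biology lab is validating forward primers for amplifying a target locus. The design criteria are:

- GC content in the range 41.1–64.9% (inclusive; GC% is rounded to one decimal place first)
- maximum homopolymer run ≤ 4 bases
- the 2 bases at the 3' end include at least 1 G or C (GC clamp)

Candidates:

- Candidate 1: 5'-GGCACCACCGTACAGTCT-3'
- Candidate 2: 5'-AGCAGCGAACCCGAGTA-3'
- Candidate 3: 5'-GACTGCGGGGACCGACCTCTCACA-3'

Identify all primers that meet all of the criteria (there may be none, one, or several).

Candidate 1 (18 nt, A=4 T=3 G=4 C=7): GC 11/18 = 61.1% ✓; longest run = 2 ✓; 3' end CT has 1 G/C ✓ — passes.
Candidate 2 (17 nt, A=6 T=1 G=5 C=5): GC 10/17 = 58.8% ✓; longest run = 3 ✓; 3' end TA has 0 G/C, need ≥1 ✗ — fails.
Candidate 3 (24 nt, A=5 T=3 G=7 C=9): GC 16/24 = 66.7%, outside 41.1–64.9% ✗; longest run = 4 ✓; 3' end CA has 1 G/C ✓ — fails.

Candidate 1 only.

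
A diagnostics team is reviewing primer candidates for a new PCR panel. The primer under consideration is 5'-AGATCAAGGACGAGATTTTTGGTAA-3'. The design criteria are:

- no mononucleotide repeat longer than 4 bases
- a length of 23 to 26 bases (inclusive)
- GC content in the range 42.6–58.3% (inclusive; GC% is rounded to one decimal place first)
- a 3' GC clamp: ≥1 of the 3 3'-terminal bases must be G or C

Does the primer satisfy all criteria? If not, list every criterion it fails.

Fails: homopolymer run, GC content, GC clamp.

Base counts: A=9, T=7, G=7, C=2 (length 25).
homopolymer run: longest run = 5, exceeds 4 ✗
length: length 25 ✓
GC content: GC 9/25 = 36.0%, outside 42.6–58.3% ✗
GC clamp: 3' end TAA has 0 G/C, need ≥1 ✗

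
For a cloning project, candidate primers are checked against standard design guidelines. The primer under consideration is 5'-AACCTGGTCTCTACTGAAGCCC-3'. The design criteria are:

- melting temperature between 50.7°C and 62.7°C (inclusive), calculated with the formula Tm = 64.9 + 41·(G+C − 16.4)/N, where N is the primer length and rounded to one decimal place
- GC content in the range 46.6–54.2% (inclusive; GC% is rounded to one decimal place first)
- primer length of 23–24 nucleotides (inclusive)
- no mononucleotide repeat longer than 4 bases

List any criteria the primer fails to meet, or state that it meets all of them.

Base counts: A=5, T=5, G=4, C=8 (length 22).
Tm: Tm = 64.9 + 41·(12 − 16.4)/22 = 56.7°C ✓
GC content: GC 12/22 = 54.5%, outside 46.6–54.2% ✗
length: length 22, outside 23–24 ✗
homopolymer run: longest run = 3 ✓

Fails: GC content, length.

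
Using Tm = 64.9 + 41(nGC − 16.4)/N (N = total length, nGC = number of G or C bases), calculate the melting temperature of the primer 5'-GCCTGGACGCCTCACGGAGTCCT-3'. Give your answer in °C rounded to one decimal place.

Base counts: A=3, T=4, G=7, C=9; G+C = 16, N = 23.
Tm = 64.9 + 41·(16 − 16.4)/23 = 64.9 + -16.40/23 = 64.2°C.

64.2°C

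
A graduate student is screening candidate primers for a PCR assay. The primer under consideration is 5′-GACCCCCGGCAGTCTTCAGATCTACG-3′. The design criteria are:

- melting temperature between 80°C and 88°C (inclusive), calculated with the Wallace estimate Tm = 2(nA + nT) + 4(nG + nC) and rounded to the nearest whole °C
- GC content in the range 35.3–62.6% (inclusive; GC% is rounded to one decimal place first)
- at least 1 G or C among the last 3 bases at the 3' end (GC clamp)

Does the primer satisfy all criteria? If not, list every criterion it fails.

Meets all criteria.

Base counts: A=5, T=5, G=6, C=10 (length 26).
Tm: Tm = 2·10 + 4·16 = 84°C ✓
GC content: GC 16/26 = 61.5% ✓
GC clamp: 3' end ACG has 2 G/C ✓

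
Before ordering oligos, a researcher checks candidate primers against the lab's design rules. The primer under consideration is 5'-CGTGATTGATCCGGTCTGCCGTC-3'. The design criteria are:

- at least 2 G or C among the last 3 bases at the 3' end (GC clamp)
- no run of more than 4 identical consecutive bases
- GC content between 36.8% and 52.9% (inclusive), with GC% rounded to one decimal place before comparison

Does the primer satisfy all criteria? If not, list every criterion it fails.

Base counts: A=2, T=7, G=7, C=7 (length 23).
GC clamp: 3' end GTC has 2 G/C ✓
homopolymer run: longest run = 2 ✓
GC content: GC 14/23 = 60.9%, outside 36.8–52.9% ✗

Fails: GC content.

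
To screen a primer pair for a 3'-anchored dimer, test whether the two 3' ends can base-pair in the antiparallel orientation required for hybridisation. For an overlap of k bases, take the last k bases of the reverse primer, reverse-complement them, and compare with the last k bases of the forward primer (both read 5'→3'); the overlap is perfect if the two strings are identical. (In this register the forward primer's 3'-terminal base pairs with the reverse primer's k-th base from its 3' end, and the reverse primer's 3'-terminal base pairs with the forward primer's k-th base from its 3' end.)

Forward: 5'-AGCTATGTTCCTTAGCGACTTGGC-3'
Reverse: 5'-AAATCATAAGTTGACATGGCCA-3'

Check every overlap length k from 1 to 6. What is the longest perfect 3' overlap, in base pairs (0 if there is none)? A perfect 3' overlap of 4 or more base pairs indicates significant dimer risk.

Longest perfect overlap: 4 complementary base pairs; significant dimer risk (threshold 4).

Last 6 bases (5'→3') — forward …CTTGGC, reverse …TGGCCA.
Reverse complement of the reverse primer's last 6 bases: TGGCCA; its first k bases are the reverse complement of the reverse primer's last k bases, so a perfect k-base overlap needs the forward primer's last k bases to equal them.
Comparing (forward last k vs required): k=1: C vs T ✗; k=2: GC vs TG ✗; k=3: GGC vs TGG ✗; k=4: TGGC vs TGGC ✓; k=5: TTGGC vs TGGCC ✗; k=6: CTTGGC vs TGGCCA ✗.
Only k = 4 is perfect, so the longest perfect 3' overlap is 4.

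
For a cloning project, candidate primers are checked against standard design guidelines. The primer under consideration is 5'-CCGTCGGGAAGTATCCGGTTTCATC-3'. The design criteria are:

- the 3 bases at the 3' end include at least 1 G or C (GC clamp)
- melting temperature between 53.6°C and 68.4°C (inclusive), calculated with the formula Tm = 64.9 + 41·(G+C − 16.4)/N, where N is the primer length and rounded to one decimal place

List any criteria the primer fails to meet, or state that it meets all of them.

Meets all criteria.

Base counts: A=4, T=7, G=7, C=7 (length 25).
GC clamp: 3' end ATC has 1 G/C ✓
Tm: Tm = 64.9 + 41·(14 − 16.4)/25 = 61.0°C ✓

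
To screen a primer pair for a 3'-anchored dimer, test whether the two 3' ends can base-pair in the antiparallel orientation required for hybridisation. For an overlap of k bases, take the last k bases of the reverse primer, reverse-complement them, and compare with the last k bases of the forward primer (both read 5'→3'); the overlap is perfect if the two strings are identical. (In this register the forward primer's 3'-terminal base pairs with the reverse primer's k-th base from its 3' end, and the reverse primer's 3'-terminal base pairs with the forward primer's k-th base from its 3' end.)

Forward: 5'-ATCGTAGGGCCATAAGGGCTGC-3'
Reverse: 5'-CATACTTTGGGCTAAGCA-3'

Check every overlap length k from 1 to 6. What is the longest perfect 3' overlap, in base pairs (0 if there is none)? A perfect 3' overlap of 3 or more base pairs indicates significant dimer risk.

Longest perfect overlap: 3 complementary base pairs; significant dimer risk (threshold 3).

Last 6 bases (5'→3') — forward …GGCTGC, reverse …TAAGCA.
Reverse complement of the reverse primer's last 6 bases: TGCTTA; its first k bases are the reverse complement of the reverse primer's last k bases, so a perfect k-base overlap needs the forward primer's last k bases to equal them.
Comparing (forward last k vs required): k=1: C vs T ✗; k=2: GC vs TG ✗; k=3: TGC vs TGC ✓; k=4: CTGC vs TGCT ✗; k=5: GCTGC vs TGCTT ✗; k=6: GGCTGC vs TGCTTA ✗.
Only k = 3 is perfect, so the longest perfect 3' overlap is 3.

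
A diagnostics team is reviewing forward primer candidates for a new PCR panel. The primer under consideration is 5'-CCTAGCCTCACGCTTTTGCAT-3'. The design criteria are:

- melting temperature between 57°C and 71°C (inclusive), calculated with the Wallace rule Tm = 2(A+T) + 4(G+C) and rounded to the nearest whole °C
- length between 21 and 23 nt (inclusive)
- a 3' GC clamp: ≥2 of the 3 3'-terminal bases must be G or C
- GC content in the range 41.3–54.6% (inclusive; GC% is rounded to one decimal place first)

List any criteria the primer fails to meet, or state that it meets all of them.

Base counts: A=3, T=7, G=3, C=8 (length 21).
Tm: Tm = 2·10 + 4·11 = 64°C ✓
length: length 21 ✓
GC clamp: 3' end CAT has 1 G/C, need ≥2 ✗
GC content: GC 11/21 = 52.4% ✓

Fails: GC clamp.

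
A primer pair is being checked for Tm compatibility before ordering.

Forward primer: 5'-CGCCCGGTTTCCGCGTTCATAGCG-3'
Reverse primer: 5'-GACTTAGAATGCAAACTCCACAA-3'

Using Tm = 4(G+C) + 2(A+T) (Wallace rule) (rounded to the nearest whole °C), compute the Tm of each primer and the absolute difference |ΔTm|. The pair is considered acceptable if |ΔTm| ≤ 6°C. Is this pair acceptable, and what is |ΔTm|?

Forward: A=2 T=6 G=7 C=9 → Tm = 2·8 + 4·16 = 80°C.
Reverse: A=10 T=4 G=3 C=6 → Tm = 2·14 + 4·9 = 64°C.
|ΔTm| = |80 − 64| = 16°C, > 6°C.

|ΔTm| = 16°C; the pair is not acceptable.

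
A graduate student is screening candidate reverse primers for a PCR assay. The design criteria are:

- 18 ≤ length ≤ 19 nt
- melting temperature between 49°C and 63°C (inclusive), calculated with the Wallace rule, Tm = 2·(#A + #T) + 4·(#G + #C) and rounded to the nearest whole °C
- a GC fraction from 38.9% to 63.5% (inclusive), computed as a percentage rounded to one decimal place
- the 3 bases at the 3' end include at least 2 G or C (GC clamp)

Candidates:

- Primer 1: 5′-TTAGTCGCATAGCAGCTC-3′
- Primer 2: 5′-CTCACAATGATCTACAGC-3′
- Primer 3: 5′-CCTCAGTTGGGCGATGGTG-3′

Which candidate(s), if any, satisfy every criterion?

Primer 1, Primer 2 and Primer 3.

Primer 1 (18 nt, A=4 T=5 G=4 C=5): length 18 ✓; Tm = 2·9 + 4·9 = 54°C ✓; GC 9/18 = 50.0% ✓; 3' end CTC has 2 G/C ✓ — passes.
Primer 2 (18 nt, A=6 T=4 G=2 C=6): length 18 ✓; Tm = 2·10 + 4·8 = 52°C ✓; GC 8/18 = 44.4% ✓; 3' end AGC has 2 G/C ✓ — passes.
Primer 3 (19 nt, A=2 T=5 G=8 C=4): length 19 ✓; Tm = 2·7 + 4·12 = 62°C ✓; GC 12/19 = 63.2% ✓; 3' end GTG has 2 G/C ✓ — passes.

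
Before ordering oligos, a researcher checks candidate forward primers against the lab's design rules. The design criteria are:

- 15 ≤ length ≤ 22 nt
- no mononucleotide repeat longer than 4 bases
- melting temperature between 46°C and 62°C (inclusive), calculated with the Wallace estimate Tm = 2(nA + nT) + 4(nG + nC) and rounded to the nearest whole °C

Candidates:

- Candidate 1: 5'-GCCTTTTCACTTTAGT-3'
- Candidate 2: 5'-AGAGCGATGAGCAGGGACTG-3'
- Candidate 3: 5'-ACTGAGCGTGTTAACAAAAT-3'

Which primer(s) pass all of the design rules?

Candidate 3 only.

Candidate 1 (16 nt, A=2 T=8 G=2 C=4): length 16 ✓; longest run = 4 ✓; Tm = 2·10 + 4·6 = 44°C, outside 46–62°C ✗ — fails.
Candidate 2 (20 nt, A=6 T=2 G=9 C=3): length 20 ✓; longest run = 3 ✓; Tm = 2·8 + 4·12 = 64°C, outside 46–62°C ✗ — fails.
Candidate 3 (20 nt, A=8 T=5 G=4 C=3): length 20 ✓; longest run = 4 ✓; Tm = 2·13 + 4·7 = 54°C ✓ — passes.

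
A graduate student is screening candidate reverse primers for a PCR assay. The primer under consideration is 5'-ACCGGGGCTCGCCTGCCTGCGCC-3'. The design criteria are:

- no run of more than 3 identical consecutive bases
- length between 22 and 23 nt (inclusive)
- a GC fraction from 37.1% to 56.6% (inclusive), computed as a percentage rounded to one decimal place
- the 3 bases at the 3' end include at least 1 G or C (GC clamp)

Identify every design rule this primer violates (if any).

Base counts: A=1, T=3, G=8, C=11 (length 23).
homopolymer run: longest run = 4, exceeds 3 ✗
length: length 23 ✓
GC content: GC 19/23 = 82.6%, outside 37.1–56.6% ✗
GC clamp: 3' end GCC has 3 G/C ✓

Fails: homopolymer run, GC content.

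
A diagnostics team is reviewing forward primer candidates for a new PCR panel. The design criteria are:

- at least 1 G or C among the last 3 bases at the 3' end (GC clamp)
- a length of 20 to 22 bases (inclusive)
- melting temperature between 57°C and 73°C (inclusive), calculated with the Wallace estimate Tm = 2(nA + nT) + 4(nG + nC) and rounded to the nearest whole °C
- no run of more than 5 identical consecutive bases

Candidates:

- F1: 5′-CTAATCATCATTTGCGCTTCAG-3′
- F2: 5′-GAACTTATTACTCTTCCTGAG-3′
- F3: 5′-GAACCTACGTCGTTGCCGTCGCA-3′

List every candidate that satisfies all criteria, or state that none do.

F1 (22 nt, A=5 T=8 G=3 C=6): 3' end CAG has 2 G/C ✓; length 22 ✓; Tm = 2·13 + 4·9 = 62°C ✓; longest run = 3 ✓ — passes.
F2 (21 nt, A=5 T=8 G=3 C=5): 3' end GAG has 2 G/C ✓; length 21 ✓; Tm = 2·13 + 4·8 = 58°C ✓; longest run = 2 ✓ — passes.
F3 (23 nt, A=4 T=5 G=6 C=8): 3' end GCA has 2 G/C ✓; length 23, outside 20–22 ✗; Tm = 2·9 + 4·14 = 74°C, outside 57–73°C ✗; longest run = 2 ✓ — fails.

F1 and F2.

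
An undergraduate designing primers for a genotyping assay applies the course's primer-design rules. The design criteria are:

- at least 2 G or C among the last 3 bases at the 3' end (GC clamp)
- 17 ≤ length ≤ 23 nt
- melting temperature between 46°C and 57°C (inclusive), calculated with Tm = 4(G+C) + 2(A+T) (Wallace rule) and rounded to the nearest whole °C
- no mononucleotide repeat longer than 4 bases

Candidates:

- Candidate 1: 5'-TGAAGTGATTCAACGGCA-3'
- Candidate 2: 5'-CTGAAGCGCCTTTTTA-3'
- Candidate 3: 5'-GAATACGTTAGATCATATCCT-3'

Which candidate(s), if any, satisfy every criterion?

Candidate 1 and Candidate 3.

Candidate 1 (18 nt, A=6 T=4 G=5 C=3): 3' end GCA has 2 G/C ✓; length 18 ✓; Tm = 2·10 + 4·8 = 52°C ✓; longest run = 2 ✓ — passes.
Candidate 2 (16 nt, A=3 T=6 G=3 C=4): 3' end TTA has 0 G/C, need ≥2 ✗; length 16, outside 17–23 ✗; Tm = 2·9 + 4·7 = 46°C ✓; longest run = 5, exceeds 4 ✗ — fails.
Candidate 3 (21 nt, A=7 T=7 G=3 C=4): 3' end CCT has 2 G/C ✓; length 21 ✓; Tm = 2·14 + 4·7 = 56°C ✓; longest run = 2 ✓ — passes.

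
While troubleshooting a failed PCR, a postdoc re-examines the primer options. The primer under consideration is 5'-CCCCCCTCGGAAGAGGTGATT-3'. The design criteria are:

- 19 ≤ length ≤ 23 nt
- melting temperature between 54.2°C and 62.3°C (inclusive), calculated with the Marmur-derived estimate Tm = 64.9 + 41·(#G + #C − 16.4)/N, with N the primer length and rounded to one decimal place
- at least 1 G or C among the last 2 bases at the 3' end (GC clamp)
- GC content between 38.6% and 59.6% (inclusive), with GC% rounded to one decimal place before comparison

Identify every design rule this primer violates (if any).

Base counts: A=4, T=4, G=6, C=7 (length 21).
length: length 21 ✓
Tm: Tm = 64.9 + 41·(13 − 16.4)/21 = 58.3°C ✓
GC clamp: 3' end TT has 0 G/C, need ≥1 ✗
GC content: GC 13/21 = 61.9%, outside 38.6–59.6% ✗

Fails: GC clamp, GC content.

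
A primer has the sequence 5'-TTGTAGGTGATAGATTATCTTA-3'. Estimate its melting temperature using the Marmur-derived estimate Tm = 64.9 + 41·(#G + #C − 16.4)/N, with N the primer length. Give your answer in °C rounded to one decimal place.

Base counts: A=6, T=10, G=5, C=1; G+C = 6, N = 22.
Tm = 64.9 + 41·(6 − 16.4)/22 = 64.9 + -426.40/22 = 45.5°C.

45.5°C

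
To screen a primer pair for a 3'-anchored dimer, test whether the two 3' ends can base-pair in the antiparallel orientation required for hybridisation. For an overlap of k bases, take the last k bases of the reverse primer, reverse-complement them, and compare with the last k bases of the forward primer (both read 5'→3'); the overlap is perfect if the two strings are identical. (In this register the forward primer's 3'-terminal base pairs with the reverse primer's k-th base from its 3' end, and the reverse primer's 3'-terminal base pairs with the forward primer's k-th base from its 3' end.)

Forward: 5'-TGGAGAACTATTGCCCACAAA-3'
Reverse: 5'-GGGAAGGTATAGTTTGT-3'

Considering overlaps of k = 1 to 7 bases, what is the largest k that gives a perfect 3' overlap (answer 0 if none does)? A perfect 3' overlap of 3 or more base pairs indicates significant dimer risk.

Longest perfect overlap: 5 complementary base pairs; significant dimer risk (threshold 3).

Last 7 bases (5'→3') — forward …CCACAAA, reverse …AGTTTGT.
Reverse complement of the reverse primer's last 7 bases: ACAAACT; its first k bases are the reverse complement of the reverse primer's last k bases, so a perfect k-base overlap needs the forward primer's last k bases to equal them.
Comparing (forward last k vs required): k=1: A vs A ✓; k=2: AA vs AC ✗; k=3: AAA vs ACA ✗; k=4: CAAA vs ACAA ✗; k=5: ACAAA vs ACAAA ✓; k=6: CACAAA vs ACAAAC ✗; k=7: CCACAAA vs ACAAACT ✗.
Perfect overlaps at k = 1, 5; the largest is 5.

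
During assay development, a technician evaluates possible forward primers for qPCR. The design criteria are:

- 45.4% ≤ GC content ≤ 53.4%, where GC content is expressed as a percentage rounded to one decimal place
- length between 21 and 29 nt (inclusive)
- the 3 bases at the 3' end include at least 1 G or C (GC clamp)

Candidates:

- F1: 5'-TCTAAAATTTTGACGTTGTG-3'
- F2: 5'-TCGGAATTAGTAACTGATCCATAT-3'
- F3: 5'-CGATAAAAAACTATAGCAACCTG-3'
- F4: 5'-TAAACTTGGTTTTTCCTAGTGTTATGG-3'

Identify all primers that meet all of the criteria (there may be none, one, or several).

F1 (20 nt, A=5 T=9 G=4 C=2): GC 6/20 = 30.0%, outside 45.4–53.4% ✗; length 20, outside 21–29 ✗; 3' end GTG has 2 G/C ✓ — fails.
F2 (24 nt, A=8 T=8 G=4 C=4): GC 8/24 = 33.3%, outside 45.4–53.4% ✗; length 24 ✓; 3' end TAT has 0 G/C, need ≥1 ✗ — fails.
F3 (23 nt, A=11 T=4 G=3 C=5): GC 8/23 = 34.8%, outside 45.4–53.4% ✗; length 23 ✓; 3' end CTG has 2 G/C ✓ — fails.
F4 (27 nt, A=5 T=13 G=6 C=3): GC 9/27 = 33.3%, outside 45.4–53.4% ✗; length 27 ✓; 3' end TGG has 2 G/C ✓ — fails.

None of the candidates satisfy all criteria.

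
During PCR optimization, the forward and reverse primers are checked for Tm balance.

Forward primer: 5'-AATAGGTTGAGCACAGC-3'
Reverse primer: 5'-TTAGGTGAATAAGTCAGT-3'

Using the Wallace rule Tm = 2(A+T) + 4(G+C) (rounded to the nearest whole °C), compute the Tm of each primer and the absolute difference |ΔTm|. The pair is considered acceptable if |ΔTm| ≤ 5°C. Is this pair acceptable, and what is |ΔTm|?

Forward: A=6 T=3 G=5 C=3 → Tm = 2·9 + 4·8 = 50°C.
Reverse: A=6 T=6 G=5 C=1 → Tm = 2·12 + 4·6 = 48°C.
|ΔTm| = |50 − 48| = 2°C, ≤ 5°C.

|ΔTm| = 2°C; the pair is acceptable.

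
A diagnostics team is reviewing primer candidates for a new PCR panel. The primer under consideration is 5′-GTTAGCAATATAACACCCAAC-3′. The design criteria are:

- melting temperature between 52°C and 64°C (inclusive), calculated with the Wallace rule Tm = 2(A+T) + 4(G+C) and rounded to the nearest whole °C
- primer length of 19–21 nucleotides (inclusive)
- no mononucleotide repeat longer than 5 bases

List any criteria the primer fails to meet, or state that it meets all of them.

Base counts: A=9, T=4, G=2, C=6 (length 21).
Tm: Tm = 2·13 + 4·8 = 58°C ✓
length: length 21 ✓
homopolymer run: longest run = 3 ✓

Meets all criteria.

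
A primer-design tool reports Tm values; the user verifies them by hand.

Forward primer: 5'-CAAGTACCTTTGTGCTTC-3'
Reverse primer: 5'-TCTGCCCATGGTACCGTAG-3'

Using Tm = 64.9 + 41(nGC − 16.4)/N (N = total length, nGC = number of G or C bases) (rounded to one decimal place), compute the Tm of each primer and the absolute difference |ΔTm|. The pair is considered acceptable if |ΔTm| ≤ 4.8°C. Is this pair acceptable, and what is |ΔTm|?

Forward: G+C = 8, N = 18 → Tm = 64.9 + 41·(8 − 16.4)/18 = 45.8°C.
Reverse: G+C = 11, N = 19 → Tm = 64.9 + 41·(11 − 16.4)/19 = 53.2°C.
|ΔTm| = |45.8 − 53.2| = 7.4°C, > 4.8°C.

|ΔTm| = 7.4°C; the pair is not acceptable.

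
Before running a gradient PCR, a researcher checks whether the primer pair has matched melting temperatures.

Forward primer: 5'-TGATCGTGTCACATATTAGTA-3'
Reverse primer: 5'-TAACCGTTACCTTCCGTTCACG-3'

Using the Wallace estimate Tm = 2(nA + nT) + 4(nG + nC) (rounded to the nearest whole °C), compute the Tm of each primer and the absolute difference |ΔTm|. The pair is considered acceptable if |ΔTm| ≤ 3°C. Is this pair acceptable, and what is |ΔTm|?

|ΔTm| = 10°C; the pair is not acceptable.

Forward: A=6 T=8 G=4 C=3 → Tm = 2·14 + 4·7 = 56°C.
Reverse: A=4 T=7 G=3 C=8 → Tm = 2·11 + 4·11 = 66°C.
|ΔTm| = |56 − 66| = 10°C, > 3°C.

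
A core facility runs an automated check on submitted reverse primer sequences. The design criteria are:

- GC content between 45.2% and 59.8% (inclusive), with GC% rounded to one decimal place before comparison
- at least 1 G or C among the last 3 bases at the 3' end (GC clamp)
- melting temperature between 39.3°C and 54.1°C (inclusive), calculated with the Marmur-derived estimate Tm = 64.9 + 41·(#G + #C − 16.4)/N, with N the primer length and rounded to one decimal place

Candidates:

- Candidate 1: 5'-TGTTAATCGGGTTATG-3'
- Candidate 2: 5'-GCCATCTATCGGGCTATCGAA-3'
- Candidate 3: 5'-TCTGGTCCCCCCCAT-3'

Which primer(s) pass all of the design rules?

None of the candidates satisfy all criteria.

Candidate 1 (16 nt, A=3 T=7 G=5 C=1): GC 6/16 = 37.5%, outside 45.2–59.8% ✗; 3' end ATG has 1 G/C ✓; Tm = 64.9 + 41·(6 − 16.4)/16 = 38.3°C, outside 39.3–54.1°C ✗ — fails.
Candidate 2 (21 nt, A=5 T=5 G=5 C=6): GC 11/21 = 52.4% ✓; 3' end GAA has 1 G/C ✓; Tm = 64.9 + 41·(11 − 16.4)/21 = 54.4°C, outside 39.3–54.1°C ✗ — fails.
Candidate 3 (15 nt, A=1 T=4 G=2 C=8): GC 10/15 = 66.7%, outside 45.2–59.8% ✗; 3' end CAT has 1 G/C ✓; Tm = 64.9 + 41·(10 − 16.4)/15 = 47.4°C ✓ — fails.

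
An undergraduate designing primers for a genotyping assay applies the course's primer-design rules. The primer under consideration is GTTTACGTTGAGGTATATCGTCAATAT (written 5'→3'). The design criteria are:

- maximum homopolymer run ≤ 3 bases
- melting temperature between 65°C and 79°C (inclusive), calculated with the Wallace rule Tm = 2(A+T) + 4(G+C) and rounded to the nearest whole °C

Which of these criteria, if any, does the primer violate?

Base counts: A=7, T=11, G=6, C=3 (length 27).
homopolymer run: longest run = 3 ✓
Tm: Tm = 2·18 + 4·9 = 72°C ✓

Meets all criteria.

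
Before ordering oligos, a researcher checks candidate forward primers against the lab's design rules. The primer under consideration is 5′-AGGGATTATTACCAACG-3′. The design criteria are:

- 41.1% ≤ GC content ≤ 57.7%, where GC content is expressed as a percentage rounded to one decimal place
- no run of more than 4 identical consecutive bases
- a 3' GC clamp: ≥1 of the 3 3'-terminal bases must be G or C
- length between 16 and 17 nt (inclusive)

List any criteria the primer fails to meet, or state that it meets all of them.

Meets all criteria.

Base counts: A=6, T=4, G=4, C=3 (length 17).
GC content: GC 7/17 = 41.2% ✓
homopolymer run: longest run = 3 ✓
GC clamp: 3' end ACG has 2 G/C ✓
length: length 17 ✓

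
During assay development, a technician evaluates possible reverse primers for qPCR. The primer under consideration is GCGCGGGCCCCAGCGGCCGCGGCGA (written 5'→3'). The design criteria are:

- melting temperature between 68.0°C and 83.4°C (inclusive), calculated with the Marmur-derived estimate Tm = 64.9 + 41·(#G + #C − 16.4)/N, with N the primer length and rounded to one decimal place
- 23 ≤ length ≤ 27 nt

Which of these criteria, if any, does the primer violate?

Meets all criteria.

Base counts: A=2, T=0, G=12, C=11 (length 25).
Tm: Tm = 64.9 + 41·(23 − 16.4)/25 = 75.7°C ✓
length: length 25 ✓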